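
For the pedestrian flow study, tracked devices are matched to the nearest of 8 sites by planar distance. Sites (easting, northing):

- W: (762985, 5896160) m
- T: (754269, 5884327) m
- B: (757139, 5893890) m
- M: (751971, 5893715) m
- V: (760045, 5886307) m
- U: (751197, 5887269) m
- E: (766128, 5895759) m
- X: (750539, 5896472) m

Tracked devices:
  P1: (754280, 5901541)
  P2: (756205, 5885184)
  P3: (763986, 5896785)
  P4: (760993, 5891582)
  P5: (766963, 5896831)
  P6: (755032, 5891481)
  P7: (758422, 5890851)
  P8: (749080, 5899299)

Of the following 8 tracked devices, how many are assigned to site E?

1

P1 → X
P2 → T
P3 → W
P4 → B
P5 → E
P6 → B
P7 → B
P8 → X
1 of the 8 goes to E.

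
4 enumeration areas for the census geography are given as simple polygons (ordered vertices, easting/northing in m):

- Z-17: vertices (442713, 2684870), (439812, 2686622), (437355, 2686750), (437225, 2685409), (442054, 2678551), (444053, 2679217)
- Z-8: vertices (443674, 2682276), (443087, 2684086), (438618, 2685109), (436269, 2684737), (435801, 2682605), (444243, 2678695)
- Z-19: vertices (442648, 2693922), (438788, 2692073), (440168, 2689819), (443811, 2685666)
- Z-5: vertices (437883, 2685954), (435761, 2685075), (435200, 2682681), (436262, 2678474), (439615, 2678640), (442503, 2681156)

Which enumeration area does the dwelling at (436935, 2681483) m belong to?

Cast a ray rightward from (436935, 2681483). For each polygon, the edges (by vertex number in listed order) whose endpoints lie on opposite sides of northing = 2681483, where each meets that height, and whether that is right or left of the point:
Z-17: 4–5 at easting≈439989.5 (right), 6–1 at easting≈443515.9 (right) → 2 crossings.
Z-8: 5–6 at easting≈438223.5 (right), 6–1 at easting≈443800.0 (right) → 2 crossings.
Z-19: no edge straddles that height → 0 crossings.
Z-5: 3–4 at easting≈435502.4 (left), 6–1 at easting≈442188.1 (right) → 1 crossing.
Only Z-5 has an odd count, so the point is inside Z-5.

Z-5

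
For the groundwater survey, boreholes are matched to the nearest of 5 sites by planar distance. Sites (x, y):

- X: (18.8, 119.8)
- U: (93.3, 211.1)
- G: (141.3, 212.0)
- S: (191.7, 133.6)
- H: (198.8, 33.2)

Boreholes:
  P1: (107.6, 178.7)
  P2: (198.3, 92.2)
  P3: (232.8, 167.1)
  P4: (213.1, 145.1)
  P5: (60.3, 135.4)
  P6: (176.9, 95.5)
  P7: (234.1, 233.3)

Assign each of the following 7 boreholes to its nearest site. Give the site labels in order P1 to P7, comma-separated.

P1 → U (d²=1254.25)
P2 → S (d²=1757.52)
P3 → S (d²=2811.46)
P4 → S (d²=590.21)
P5 → X (d²=1965.61)
P6 → S (d²=1670.65)
P7 → G (d²=9065.53)

U, S, S, S, X, S, G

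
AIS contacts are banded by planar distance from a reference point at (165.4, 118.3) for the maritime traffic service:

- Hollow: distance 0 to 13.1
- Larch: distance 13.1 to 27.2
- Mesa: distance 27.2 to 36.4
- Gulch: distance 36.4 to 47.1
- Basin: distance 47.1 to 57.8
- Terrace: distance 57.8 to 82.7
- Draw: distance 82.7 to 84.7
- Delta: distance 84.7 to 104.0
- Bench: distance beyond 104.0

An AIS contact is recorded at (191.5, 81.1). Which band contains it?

Distance = √((191.5−165.4)² + (81.1−118.3)²) = √(681.210 + 1383.840) = 45.443.
36.4 ≤ 45.443 < 47.1 → Gulch.

Gulch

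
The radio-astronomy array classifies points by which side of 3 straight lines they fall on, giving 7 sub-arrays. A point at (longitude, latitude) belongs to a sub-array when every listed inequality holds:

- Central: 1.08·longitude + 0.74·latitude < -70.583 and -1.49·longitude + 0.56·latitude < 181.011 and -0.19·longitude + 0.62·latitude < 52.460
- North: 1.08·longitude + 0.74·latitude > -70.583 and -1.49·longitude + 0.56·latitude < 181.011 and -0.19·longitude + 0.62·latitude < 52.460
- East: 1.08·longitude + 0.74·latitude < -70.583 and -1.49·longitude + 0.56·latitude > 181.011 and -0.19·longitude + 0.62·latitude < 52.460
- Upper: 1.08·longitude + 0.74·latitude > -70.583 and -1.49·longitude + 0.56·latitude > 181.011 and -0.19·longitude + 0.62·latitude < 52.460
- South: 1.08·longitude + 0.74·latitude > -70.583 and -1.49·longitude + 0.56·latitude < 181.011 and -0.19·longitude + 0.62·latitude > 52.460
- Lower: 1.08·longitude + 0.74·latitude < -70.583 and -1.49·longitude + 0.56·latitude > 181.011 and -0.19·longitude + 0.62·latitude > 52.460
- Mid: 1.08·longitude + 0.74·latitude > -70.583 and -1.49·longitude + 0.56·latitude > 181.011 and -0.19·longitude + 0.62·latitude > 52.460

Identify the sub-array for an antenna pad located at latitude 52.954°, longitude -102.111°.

1.08·-102.111 + 0.74·52.954 = -71.094, which is < -70.583
-1.49·-102.111 + 0.56·52.954 = 181.800, which is > 181.011
-0.19·-102.111 + 0.62·52.954 = 52.233, which is < 52.460
This sign pattern matches East.

East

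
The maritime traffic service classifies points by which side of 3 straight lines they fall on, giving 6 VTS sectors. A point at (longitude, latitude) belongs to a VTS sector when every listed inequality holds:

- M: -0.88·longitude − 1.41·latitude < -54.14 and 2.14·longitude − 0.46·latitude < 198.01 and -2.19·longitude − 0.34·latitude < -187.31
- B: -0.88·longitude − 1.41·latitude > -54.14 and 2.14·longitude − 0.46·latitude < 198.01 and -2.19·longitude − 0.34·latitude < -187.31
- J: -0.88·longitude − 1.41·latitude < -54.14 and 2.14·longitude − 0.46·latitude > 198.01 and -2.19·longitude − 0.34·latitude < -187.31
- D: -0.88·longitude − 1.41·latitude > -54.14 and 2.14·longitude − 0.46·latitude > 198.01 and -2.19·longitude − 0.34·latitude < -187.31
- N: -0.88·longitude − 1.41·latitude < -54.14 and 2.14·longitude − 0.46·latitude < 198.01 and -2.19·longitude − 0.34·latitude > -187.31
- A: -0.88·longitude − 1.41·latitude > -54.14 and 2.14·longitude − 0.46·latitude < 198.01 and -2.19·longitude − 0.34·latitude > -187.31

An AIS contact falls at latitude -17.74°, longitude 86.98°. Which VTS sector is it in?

A

-0.88·86.98 − 1.41·-17.74 = -51.529, which is > -54.14
2.14·86.98 − 0.46·-17.74 = 194.298, which is < 198.01
-2.19·86.98 − 0.34·-17.74 = -184.455, which is > -187.31
This sign pattern matches A.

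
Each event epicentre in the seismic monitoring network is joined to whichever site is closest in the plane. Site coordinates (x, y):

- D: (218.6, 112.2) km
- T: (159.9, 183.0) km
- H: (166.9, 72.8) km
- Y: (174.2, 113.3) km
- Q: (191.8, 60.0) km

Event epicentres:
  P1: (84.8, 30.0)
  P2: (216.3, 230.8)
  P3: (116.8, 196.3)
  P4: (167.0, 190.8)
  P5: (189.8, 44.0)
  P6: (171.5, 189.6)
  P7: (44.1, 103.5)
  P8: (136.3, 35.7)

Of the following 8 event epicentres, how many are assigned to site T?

P1 → H
P2 → T
P3 → T
P4 → T
P5 → Q
P6 → T
P7 → H
P8 → H
4 of the 8 go to T.

4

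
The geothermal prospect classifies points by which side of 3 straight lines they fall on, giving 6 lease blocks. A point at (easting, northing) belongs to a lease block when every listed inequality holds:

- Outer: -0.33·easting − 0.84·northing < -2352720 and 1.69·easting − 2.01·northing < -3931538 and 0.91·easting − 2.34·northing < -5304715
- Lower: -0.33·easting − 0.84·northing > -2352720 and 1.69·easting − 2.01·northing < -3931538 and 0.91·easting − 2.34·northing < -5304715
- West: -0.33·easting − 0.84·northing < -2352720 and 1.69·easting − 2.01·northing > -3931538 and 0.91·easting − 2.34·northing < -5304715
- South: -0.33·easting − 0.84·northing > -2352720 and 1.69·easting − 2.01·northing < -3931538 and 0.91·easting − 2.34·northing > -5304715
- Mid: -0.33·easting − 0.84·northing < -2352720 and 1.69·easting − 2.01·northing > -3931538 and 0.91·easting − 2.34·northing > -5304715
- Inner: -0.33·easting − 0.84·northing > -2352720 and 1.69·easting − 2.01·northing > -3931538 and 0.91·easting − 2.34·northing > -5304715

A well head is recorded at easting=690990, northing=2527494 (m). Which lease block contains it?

Inner

-0.33·690990 − 0.84·2527494 = -2351121.660, which is > -2352720
1.69·690990 − 2.01·2527494 = -3912489.840, which is > -3931538
0.91·690990 − 2.34·2527494 = -5285535.060, which is > -5304715
This sign pattern matches Inner.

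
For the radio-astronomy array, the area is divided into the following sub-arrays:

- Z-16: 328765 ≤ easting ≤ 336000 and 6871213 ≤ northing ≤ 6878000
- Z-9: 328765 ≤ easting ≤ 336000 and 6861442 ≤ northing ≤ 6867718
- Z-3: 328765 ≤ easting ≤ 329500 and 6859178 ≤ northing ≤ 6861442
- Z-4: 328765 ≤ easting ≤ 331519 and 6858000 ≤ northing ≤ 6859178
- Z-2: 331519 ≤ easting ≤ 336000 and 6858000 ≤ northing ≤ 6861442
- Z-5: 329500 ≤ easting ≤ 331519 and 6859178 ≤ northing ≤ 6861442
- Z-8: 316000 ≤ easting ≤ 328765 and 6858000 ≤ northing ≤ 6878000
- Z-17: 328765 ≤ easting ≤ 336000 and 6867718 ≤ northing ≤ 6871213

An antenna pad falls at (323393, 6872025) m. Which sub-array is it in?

The point has easting = 323393 and northing = 6872025.
Only Z-8 satisfies 316000 ≤ easting ≤ 328765 and 6858000 ≤ northing ≤ 6878000.

Z-8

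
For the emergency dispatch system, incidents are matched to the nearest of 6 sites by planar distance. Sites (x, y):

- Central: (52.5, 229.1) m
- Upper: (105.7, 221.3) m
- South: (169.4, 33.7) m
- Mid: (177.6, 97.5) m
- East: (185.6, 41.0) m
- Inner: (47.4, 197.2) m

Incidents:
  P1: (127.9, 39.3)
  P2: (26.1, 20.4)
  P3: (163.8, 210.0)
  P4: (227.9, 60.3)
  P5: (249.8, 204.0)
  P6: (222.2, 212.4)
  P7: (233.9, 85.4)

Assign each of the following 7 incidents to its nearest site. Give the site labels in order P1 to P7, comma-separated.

P1 → South (d²=1753.61)
P2 → South (d²=20711.78)
P3 → Upper (d²=3503.30)
P4 → East (d²=2161.78)
P5 → Mid (d²=16555.09)
P6 → Upper (d²=13651.46)
P7 → Mid (d²=3316.10)

South, South, Upper, East, Mid, Upper, Mid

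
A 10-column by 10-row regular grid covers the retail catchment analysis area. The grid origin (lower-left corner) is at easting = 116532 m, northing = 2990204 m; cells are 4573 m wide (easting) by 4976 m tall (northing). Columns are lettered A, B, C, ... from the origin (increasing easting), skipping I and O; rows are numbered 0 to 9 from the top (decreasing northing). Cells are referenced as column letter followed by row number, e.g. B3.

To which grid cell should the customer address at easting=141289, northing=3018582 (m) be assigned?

Column index: ⌊(141289 − 116532) / 4573⌋ = ⌊5.414⌋ = 5 → column F
Row offset from origin: ⌊(3018582 − 2990204) / 4976⌋ = ⌊5.703⌋ = 5 → row 4 (counted from top)

F4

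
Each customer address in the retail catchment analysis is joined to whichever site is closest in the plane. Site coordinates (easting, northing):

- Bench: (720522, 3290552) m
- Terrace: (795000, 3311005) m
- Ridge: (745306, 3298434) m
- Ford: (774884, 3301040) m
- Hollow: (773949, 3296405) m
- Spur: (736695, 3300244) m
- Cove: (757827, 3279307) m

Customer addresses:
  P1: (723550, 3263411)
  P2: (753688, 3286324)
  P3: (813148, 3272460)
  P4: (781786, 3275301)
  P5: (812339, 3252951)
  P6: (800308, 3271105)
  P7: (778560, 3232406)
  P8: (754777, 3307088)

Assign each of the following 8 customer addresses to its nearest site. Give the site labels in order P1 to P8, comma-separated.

P1 → Bench (d²=745802665.00)
P2 → Cove (d²=66369610.00)
P3 → Terrace (d²=1815066929.00)
P4 → Hollow (d²=506797385.00)
P5 → Hollow (d²=3362042216.00)
P6 → Hollow (d²=1334886881.00)
P7 → Cove (d²=2629561090.00)
P8 → Ridge (d²=164591557.00)

Bench, Cove, Terrace, Hollow, Hollow, Hollow, Cove, Ridge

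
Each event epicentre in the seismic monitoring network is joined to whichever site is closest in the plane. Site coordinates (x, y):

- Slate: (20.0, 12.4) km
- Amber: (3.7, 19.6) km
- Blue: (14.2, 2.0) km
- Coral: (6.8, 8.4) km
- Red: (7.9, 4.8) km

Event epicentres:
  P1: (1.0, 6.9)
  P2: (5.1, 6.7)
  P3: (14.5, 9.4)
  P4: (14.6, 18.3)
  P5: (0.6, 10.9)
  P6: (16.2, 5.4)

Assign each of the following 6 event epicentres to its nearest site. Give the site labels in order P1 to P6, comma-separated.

P1 → Coral (d²=35.89)
P2 → Coral (d²=5.78)
P3 → Slate (d²=39.25)
P4 → Slate (d²=63.97)
P5 → Coral (d²=44.69)
P6 → Blue (d²=15.56)

Coral, Coral, Slate, Slate, Coral, Blue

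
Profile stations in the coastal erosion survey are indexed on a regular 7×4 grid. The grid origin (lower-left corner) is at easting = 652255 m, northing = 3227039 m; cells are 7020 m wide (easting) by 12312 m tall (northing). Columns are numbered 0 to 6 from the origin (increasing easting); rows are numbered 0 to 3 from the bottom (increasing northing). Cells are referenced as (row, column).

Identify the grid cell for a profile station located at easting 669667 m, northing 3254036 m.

Column index: ⌊(669667 − 652255) / 7020⌋ = ⌊2.480⌋ = 2
Row offset from origin: ⌊(3254036 − 3227039) / 12312⌋ = ⌊2.193⌋ = 2 → row 2

(2, 2)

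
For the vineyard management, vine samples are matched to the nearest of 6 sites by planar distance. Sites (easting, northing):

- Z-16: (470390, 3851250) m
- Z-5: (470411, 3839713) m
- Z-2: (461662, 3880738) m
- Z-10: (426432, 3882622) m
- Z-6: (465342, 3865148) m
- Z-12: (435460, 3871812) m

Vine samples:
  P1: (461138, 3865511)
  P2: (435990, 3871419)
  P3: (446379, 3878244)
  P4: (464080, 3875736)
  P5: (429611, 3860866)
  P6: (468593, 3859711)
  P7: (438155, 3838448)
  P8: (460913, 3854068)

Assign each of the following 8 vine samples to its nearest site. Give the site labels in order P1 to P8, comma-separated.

Z-6, Z-12, Z-12, Z-2, Z-12, Z-6, Z-5, Z-16

P1 → Z-6 (d²=17805385.00)
P2 → Z-12 (d²=435349.00)
P3 → Z-12 (d²=160595185.00)
P4 → Z-2 (d²=30866728.00)
P5 → Z-12 (d²=154025717.00)
P6 → Z-6 (d²=40129970.00)
P7 → Z-5 (d²=1042049761.00)
P8 → Z-16 (d²=97754653.00)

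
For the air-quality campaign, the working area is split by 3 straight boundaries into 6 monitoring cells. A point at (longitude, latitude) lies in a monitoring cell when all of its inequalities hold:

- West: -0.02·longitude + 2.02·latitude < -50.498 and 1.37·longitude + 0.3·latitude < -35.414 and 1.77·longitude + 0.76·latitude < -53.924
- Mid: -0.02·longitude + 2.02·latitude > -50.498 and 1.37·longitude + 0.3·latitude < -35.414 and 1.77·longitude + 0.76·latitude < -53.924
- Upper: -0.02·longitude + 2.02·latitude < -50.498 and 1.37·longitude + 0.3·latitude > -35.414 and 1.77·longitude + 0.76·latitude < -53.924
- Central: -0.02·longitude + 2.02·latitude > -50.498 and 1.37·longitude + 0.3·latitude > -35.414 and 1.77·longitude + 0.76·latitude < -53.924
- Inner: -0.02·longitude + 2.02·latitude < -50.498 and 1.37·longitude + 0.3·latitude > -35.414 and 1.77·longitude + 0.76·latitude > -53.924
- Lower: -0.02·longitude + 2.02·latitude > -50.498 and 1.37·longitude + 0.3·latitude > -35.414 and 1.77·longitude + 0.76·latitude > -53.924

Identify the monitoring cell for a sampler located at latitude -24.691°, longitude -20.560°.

-0.02·-20.560 + 2.02·-24.691 = -49.465, which is > -50.498
1.37·-20.560 + 0.3·-24.691 = -35.575, which is < -35.414
1.77·-20.560 + 0.76·-24.691 = -55.156, which is < -53.924
This sign pattern matches Mid.

Mid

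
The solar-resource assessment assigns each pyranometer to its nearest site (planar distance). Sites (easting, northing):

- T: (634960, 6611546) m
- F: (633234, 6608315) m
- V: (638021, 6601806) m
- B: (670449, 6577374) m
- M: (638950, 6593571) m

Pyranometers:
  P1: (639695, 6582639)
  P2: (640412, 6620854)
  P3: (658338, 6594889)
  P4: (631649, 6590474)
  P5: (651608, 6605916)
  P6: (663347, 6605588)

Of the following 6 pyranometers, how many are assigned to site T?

P1 → M
P2 → T
P3 → M
P4 → M
P5 → V
P6 → V
1 of the 6 goes to T.

1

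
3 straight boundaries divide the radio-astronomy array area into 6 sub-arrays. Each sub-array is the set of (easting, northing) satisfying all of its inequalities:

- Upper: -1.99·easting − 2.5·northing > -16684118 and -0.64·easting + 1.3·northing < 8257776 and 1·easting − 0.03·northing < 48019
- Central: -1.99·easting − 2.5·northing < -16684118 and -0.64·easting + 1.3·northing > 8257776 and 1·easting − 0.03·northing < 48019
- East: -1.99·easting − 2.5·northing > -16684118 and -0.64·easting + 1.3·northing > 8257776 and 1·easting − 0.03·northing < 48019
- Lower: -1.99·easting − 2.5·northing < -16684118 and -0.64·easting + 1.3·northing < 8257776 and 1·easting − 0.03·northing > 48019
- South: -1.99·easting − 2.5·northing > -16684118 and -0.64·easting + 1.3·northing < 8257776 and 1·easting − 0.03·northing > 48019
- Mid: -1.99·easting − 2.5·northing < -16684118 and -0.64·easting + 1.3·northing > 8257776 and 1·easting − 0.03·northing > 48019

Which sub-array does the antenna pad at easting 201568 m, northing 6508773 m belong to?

East

-1.99·201568 − 2.5·6508773 = -16673052.820, which is > -16684118
-0.64·201568 + 1.3·6508773 = 8332401.380, which is > 8257776
1·201568 − 0.03·6508773 = 6304.810, which is < 48019
This sign pattern matches East.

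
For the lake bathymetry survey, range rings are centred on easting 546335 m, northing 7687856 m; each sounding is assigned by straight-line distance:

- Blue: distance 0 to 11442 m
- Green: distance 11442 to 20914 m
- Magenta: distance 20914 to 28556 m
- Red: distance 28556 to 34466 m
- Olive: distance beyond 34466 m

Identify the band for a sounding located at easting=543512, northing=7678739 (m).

Distance = √((543512−546335)² + (7678739−7687856)²) = √(7969329.000 + 83119689.000) = 9544.057 m.
0 ≤ 9544.057 < 11442 → Blue.

Blue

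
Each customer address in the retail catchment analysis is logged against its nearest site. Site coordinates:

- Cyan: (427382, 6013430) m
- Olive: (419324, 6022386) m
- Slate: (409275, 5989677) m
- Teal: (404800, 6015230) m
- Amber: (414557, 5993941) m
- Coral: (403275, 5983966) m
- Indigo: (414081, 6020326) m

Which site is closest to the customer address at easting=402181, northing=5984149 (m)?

Squared distances to each site:
Cyan: 1492467362.000; Olive: 1755950618.000; Slate: 80883620.000; Teal: 972887722.000; Amber: 249048640.000; Coral: 1230325.000; Indigo: 1450385329.000.
Minimum at Coral.

Coral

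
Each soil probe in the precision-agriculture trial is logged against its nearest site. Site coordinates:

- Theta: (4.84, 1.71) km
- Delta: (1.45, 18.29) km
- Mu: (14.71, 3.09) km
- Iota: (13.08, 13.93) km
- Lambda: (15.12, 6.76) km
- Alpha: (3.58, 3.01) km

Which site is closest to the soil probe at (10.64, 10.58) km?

Squared distances to each site:
Theta: 112.317; Delta: 143.900; Mu: 72.665; Iota: 17.176; Lambda: 34.663; Alpha: 107.149.
Minimum at Iota.

Iota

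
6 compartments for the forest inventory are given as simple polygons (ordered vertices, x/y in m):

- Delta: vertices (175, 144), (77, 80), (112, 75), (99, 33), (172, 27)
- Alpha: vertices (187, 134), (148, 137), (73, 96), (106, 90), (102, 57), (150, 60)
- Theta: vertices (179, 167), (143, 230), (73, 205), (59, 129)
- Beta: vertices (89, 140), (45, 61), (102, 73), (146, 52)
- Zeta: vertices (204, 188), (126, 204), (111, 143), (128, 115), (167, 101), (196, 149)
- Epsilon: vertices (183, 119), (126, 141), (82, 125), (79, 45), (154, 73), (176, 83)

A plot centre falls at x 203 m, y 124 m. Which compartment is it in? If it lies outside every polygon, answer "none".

Cast a ray rightward from (203, 124). For each polygon, the edges (by vertex number in listed order) whose endpoints lie on opposite sides of y = 124, where each meets that height, and whether that is right or left of the point:
Delta: 1–2 at x≈144.4 (left), 5–1 at x≈174.5 (left) → 0 crossings.
Alpha: 2–3 at x≈124.2 (left), 6–1 at x≈182.0 (left) → 0 crossings.
Theta: no edge straddles that height → 0 crossings.
Beta: 1–2 at x≈80.1 (left), 4–1 at x≈99.4 (left) → 0 crossings.
Zeta: 3–4 at x≈122.5 (left), 5–6 at x≈180.9 (left) → 0 crossings.
Epsilon: 1–2 at x≈170.0 (left), 3–4 at x≈82.0 (left) → 0 crossings.
All counts are even, so the point lies outside every listed polygon.

none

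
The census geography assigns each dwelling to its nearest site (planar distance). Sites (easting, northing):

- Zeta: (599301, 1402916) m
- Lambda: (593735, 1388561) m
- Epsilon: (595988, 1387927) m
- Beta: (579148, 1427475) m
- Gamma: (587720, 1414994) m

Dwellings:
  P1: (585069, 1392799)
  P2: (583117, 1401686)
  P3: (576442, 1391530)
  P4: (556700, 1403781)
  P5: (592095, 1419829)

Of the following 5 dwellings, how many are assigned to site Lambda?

2

P1 → Lambda
P2 → Gamma
P3 → Lambda
P4 → Beta
P5 → Gamma
2 of the 5 go to Lambda.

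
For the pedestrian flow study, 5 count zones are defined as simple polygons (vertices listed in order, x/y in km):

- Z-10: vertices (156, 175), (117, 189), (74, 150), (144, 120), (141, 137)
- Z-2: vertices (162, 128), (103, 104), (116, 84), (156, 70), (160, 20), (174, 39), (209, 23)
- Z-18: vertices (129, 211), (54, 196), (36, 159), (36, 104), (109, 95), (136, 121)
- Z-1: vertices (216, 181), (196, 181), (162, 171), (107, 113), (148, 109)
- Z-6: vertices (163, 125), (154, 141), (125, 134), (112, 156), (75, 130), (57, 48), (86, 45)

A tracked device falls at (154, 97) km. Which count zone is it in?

Z-2

Cast a ray rightward from (154, 97). For each polygon, the edges (by vertex number in listed order) whose endpoints lie on opposite sides of y = 97, where each meets that height, and whether that is right or left of the point:
Z-10: no edge straddles that height → 0 crossings.
Z-2: 2–3 at x≈107.5 (left), 7–1 at x≈175.9 (right) → 1 crossing.
Z-18: 4–5 at x≈92.8 (left), 5–6 at x≈111.1 (left) → 0 crossings.
Z-1: no edge straddles that height → 0 crossings.
Z-6: 5–6 at x≈67.8 (left), 7–1 at x≈136.1 (left) → 0 crossings.
Only Z-2 has an odd count, so the point is inside Z-2.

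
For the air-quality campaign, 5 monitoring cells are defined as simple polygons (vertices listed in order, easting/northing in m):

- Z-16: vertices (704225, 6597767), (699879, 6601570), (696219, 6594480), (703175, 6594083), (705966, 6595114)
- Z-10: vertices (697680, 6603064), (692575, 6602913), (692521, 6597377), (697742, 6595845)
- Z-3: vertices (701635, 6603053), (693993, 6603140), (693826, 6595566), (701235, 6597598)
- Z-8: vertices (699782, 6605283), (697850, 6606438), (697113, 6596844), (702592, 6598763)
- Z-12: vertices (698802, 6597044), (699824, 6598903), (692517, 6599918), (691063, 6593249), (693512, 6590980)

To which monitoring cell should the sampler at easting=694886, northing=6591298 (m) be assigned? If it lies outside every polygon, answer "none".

none

Cast a ray rightward from (694886, 6591298). For each polygon, the edges (by vertex number in listed order) whose endpoints lie on opposite sides of northing = 6591298, where each meets that height, and whether that is right or left of the point:
Z-16: no edge straddles that height → 0 crossings.
Z-10: no edge straddles that height → 0 crossings.
Z-3: no edge straddles that height → 0 crossings.
Z-8: no edge straddles that height → 0 crossings.
Z-12: 4–5 at easting≈693168.8 (left), 5–1 at easting≈693789.4 (left) → 0 crossings.
All counts are even, so the point lies outside every listed polygon.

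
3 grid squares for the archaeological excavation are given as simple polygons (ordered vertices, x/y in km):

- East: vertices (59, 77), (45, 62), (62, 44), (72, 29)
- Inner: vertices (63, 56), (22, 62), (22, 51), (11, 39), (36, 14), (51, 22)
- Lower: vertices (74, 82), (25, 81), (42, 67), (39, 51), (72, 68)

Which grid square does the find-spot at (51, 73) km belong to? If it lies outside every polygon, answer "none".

Lower

Cast a ray rightward from (51, 73). For each polygon, the edges (by vertex number in listed order) whose endpoints lie on opposite sides of y = 73, where each meets that height, and whether that is right or left of the point:
East: 1–2 at x≈55.3 (right), 4–1 at x≈60.1 (right) → 2 crossings.
Inner: no edge straddles that height → 0 crossings.
Lower: 2–3 at x≈34.7 (left), 5–1 at x≈72.7 (right) → 1 crossing.
Only Lower has an odd count, so the point is inside Lower.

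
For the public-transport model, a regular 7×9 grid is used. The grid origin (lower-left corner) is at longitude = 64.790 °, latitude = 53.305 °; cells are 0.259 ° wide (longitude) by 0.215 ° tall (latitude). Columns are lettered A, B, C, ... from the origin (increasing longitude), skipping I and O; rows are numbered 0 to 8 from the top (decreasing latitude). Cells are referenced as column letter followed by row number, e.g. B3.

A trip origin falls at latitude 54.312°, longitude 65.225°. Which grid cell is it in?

B4

Column index: ⌊(65.225 − 64.790) / 0.259⌋ = ⌊1.680⌋ = 1 → column B
Row offset from origin: ⌊(54.312 − 53.305) / 0.215⌋ = ⌊4.684⌋ = 4 → row 4 (counted from top)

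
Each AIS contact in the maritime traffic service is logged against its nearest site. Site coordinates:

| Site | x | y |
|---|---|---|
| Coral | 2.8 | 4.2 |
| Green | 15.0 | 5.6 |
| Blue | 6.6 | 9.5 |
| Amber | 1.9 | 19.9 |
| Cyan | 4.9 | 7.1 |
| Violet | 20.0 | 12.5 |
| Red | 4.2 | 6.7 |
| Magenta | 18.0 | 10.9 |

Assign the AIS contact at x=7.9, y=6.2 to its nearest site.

Cyan

Squared distances to each site:
Coral: 30.010; Green: 50.770; Blue: 12.580; Amber: 223.690; Cyan: 9.810; Violet: 186.100; Red: 13.940; Magenta: 124.100.
Minimum at Cyan.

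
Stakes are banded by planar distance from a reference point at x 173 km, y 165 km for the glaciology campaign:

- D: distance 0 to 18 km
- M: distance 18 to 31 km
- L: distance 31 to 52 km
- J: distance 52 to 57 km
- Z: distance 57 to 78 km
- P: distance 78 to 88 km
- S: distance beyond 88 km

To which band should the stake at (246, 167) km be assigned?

Distance = √((246−173)² + (167−165)²) = √(5329.000 + 4.000) = 73.027 km.
57 ≤ 73.027 < 78 → Z.

Z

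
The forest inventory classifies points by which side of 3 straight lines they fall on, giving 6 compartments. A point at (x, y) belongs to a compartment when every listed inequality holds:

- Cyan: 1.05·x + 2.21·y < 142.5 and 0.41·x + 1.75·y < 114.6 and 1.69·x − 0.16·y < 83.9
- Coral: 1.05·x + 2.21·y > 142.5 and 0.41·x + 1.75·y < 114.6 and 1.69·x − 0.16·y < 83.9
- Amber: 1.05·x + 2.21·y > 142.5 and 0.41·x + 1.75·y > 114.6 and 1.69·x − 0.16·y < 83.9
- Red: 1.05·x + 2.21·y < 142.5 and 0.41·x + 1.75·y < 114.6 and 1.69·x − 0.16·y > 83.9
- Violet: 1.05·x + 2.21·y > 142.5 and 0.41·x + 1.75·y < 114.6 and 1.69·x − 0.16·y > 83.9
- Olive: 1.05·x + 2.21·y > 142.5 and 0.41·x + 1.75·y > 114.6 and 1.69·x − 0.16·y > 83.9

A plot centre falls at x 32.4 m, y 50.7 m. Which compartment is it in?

Coral

1.05·32.4 + 2.21·50.7 = 146.067, which is > 142.5
0.41·32.4 + 1.75·50.7 = 102.009, which is < 114.6
1.69·32.4 − 0.16·50.7 = 46.644, which is < 83.9
This sign pattern matches Coral.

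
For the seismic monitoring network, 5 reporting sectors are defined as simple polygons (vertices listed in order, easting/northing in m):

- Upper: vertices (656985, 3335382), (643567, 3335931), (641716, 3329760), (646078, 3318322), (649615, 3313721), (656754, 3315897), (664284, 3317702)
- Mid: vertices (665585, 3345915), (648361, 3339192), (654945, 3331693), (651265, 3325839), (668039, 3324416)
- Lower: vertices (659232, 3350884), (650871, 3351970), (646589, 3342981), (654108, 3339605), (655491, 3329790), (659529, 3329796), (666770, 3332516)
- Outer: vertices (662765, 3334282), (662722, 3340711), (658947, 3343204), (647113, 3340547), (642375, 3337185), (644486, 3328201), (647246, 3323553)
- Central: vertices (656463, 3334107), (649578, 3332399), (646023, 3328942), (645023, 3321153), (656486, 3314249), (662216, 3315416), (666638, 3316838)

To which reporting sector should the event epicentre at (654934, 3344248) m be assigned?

Cast a ray rightward from (654934, 3344248). For each polygon, the edges (by vertex number in listed order) whose endpoints lie on opposite sides of northing = 3344248, where each meets that height, and whether that is right or left of the point:
Upper: no edge straddles that height → 0 crossings.
Mid: 1–2 at easting≈661314.2 (right), 5–1 at easting≈665775.3 (right) → 2 crossings.
Lower: 2–3 at easting≈647192.5 (left), 7–1 at easting≈661955.3 (right) → 1 crossing.
Outer: no edge straddles that height → 0 crossings.
Central: no edge straddles that height → 0 crossings.
Only Lower has an odd count, so the point is inside Lower.

Lower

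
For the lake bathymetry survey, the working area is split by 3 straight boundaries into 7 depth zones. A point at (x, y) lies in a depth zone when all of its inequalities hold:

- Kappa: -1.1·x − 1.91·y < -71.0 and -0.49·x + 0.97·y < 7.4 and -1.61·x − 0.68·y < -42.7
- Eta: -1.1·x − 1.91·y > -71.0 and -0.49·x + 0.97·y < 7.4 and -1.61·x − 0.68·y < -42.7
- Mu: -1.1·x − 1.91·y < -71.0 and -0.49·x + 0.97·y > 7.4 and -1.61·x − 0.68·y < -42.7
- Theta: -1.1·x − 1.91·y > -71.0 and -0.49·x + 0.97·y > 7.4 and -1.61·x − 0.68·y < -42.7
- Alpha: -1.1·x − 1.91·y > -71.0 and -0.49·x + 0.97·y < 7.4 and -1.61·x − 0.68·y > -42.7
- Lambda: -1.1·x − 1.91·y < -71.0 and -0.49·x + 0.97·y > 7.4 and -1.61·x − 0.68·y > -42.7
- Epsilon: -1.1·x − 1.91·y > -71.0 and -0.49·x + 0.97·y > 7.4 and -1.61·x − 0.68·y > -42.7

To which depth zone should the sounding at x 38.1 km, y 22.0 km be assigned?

Kappa

-1.1·38.1 − 1.91·22.0 = -83.930, which is < -71.0
-0.49·38.1 + 0.97·22.0 = 2.671, which is < 7.4
-1.61·38.1 − 0.68·22.0 = -76.301, which is < -42.7
This sign pattern matches Kappa.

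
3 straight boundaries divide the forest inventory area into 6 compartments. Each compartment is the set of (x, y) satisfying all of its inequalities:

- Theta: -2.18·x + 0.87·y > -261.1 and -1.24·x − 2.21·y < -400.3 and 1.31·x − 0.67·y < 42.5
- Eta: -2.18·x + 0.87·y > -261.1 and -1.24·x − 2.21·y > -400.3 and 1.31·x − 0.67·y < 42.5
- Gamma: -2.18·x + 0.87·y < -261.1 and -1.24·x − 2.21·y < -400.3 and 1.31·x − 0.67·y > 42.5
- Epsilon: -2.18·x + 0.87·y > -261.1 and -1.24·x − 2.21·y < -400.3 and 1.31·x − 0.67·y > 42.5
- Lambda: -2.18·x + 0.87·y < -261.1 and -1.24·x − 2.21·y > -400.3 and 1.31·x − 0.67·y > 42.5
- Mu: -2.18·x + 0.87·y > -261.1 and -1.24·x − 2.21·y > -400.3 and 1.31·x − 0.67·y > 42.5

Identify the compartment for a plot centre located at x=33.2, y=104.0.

Eta

-2.18·33.2 + 0.87·104.0 = 18.104, which is > -261.1
-1.24·33.2 − 2.21·104.0 = -271.008, which is > -400.3
1.31·33.2 − 0.67·104.0 = -26.188, which is < 42.5
This sign pattern matches Eta.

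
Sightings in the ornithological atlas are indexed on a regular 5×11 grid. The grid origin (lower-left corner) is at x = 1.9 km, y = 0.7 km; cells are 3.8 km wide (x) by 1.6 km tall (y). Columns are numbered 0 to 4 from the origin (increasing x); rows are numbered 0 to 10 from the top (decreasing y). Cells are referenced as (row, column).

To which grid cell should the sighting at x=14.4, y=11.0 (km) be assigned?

Column index: ⌊(14.4 − 1.9) / 3.8⌋ = ⌊3.289⌋ = 3
Row offset from origin: ⌊(11.0 − 0.7) / 1.6⌋ = ⌊6.438⌋ = 6 → row 4 (counted from top)

(4, 3)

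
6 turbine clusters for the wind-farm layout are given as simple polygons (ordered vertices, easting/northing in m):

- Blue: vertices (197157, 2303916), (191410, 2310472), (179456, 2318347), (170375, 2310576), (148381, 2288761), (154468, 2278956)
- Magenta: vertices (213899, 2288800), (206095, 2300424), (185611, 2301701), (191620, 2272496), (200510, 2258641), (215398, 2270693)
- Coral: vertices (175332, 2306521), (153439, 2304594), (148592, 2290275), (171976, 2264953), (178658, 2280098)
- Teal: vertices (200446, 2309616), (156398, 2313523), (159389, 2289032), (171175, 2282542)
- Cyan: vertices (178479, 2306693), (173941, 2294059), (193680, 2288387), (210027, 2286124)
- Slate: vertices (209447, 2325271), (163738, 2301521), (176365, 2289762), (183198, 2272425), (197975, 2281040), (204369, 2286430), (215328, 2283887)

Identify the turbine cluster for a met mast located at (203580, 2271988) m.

Magenta

Cast a ray rightward from (203580, 2271988). For each polygon, the edges (by vertex number in listed order) whose endpoints lie on opposite sides of northing = 2271988, where each meets that height, and whether that is right or left of the point:
Blue: no edge straddles that height → 0 crossings.
Magenta: 4–5 at easting≈191946.0 (left), 6–1 at easting≈215290.8 (right) → 1 crossing.
Coral: 3–4 at easting≈165479.4 (left), 4–5 at easting≈175079.9 (left) → 0 crossings.
Teal: no edge straddles that height → 0 crossings.
Cyan: no edge straddles that height → 0 crossings.
Slate: no edge straddles that height → 0 crossings.
Only Magenta has an odd count, so the point is inside Magenta.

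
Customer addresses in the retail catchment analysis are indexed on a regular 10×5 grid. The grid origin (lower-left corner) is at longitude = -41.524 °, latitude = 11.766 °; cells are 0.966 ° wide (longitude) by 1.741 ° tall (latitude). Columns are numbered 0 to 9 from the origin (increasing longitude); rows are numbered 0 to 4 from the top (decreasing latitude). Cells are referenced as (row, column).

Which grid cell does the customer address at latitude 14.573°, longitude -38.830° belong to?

Column index: ⌊(-38.830 − -41.524) / 0.966⌋ = ⌊2.789⌋ = 2
Row offset from origin: ⌊(14.573 − 11.766) / 1.741⌋ = ⌊1.612⌋ = 1 → row 3 (counted from top)

(3, 2)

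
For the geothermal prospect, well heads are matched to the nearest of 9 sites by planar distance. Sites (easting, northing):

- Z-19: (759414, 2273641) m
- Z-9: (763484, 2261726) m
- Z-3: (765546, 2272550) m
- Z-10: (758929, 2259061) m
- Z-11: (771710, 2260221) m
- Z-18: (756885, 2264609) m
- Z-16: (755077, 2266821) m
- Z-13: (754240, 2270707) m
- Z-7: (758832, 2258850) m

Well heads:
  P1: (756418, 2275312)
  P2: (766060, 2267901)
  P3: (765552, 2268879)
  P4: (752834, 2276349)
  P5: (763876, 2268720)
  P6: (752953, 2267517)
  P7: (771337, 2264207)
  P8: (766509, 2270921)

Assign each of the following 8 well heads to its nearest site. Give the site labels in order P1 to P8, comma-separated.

P1 → Z-19 (d²=11768257.00)
P2 → Z-3 (d²=21877397.00)
P3 → Z-3 (d²=13476277.00)
P4 → Z-13 (d²=33809000.00)
P5 → Z-3 (d²=17457800.00)
P6 → Z-16 (d²=4995792.00)
P7 → Z-11 (d²=16027325.00)
P8 → Z-3 (d²=3581010.00)

Z-19, Z-3, Z-3, Z-13, Z-3, Z-16, Z-11, Z-3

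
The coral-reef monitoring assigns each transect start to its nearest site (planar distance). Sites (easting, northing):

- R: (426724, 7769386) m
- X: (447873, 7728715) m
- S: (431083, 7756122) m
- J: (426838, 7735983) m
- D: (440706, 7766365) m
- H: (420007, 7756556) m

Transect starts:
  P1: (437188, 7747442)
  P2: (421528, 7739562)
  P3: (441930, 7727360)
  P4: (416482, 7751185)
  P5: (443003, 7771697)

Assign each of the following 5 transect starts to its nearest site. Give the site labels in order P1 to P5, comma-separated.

S, J, X, H, D

P1 → S (d²=112613425.00)
P2 → J (d²=41005341.00)
P3 → X (d²=37155274.00)
P4 → H (d²=41273266.00)
P5 → D (d²=33706433.00)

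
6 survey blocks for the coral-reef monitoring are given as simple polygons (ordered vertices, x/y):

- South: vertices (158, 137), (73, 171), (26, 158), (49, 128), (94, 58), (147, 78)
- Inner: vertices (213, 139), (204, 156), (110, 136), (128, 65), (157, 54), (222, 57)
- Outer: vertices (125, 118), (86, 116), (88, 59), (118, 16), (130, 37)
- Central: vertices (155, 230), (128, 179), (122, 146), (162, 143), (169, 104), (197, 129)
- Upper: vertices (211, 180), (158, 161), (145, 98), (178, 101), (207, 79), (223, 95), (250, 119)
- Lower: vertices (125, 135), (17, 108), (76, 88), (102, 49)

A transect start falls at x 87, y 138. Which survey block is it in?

South

Cast a ray rightward from (87, 138). For each polygon, the edges (by vertex number in listed order) whose endpoints lie on opposite sides of y = 138, where each meets that height, and whether that is right or left of the point:
South: 1–2 at x≈155.5 (right), 3–4 at x≈41.3 (left) → 1 crossing.
Inner: 2–3 at x≈119.4 (right), 6–1 at x≈213.1 (right) → 2 crossings.
Outer: no edge straddles that height → 0 crossings.
Central: 4–5 at x≈162.9 (right), 6–1 at x≈193.3 (right) → 2 crossings.
Upper: 2–3 at x≈153.3 (right), 7–1 at x≈237.9 (right) → 2 crossings.
Lower: no edge straddles that height → 0 crossings.
Only South has an odd count, so the point is inside South.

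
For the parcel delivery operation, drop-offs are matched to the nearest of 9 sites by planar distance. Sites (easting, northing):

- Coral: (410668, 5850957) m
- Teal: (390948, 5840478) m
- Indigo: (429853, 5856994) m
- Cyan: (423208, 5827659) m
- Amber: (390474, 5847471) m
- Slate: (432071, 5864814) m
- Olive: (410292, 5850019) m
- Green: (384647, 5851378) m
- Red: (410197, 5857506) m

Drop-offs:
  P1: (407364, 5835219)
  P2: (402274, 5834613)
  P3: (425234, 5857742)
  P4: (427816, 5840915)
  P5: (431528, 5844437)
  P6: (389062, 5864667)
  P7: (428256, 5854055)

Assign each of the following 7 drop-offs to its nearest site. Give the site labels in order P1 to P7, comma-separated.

P1 → Olive (d²=227613184.00)
P2 → Teal (d²=162676501.00)
P3 → Indigo (d²=21894665.00)
P4 → Cyan (d²=196955200.00)
P5 → Indigo (d²=160483874.00)
P6 → Green (d²=196089746.00)
P7 → Indigo (d²=11188130.00)

Olive, Teal, Indigo, Cyan, Indigo, Green, Indigo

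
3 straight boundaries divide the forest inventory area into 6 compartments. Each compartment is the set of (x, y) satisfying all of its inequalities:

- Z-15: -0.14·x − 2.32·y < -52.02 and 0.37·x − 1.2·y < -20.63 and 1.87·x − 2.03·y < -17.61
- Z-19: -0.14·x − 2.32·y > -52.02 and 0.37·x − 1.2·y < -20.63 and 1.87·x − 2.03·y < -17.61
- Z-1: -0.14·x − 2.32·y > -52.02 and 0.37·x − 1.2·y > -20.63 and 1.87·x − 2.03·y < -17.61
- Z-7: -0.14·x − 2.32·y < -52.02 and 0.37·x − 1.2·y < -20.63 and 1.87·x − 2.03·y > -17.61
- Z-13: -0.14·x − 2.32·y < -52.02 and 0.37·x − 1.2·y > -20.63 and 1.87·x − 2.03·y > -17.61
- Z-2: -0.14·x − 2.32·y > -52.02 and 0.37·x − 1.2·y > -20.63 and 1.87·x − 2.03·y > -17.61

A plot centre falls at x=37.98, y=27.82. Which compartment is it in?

-0.14·37.98 − 2.32·27.82 = -69.860, which is < -52.02
0.37·37.98 − 1.2·27.82 = -19.331, which is > -20.63
1.87·37.98 − 2.03·27.82 = 14.548, which is > -17.61
This sign pattern matches Z-13.

Z-13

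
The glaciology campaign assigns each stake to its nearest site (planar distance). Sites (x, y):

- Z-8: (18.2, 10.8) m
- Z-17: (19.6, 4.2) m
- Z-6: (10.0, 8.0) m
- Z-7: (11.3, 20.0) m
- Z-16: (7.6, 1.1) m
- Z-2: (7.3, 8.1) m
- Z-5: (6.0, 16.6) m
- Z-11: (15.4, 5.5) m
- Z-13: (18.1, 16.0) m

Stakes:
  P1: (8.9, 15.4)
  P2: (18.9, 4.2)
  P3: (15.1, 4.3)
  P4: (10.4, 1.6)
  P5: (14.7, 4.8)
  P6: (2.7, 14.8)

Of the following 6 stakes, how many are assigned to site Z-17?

1

P1 → Z-5
P2 → Z-17
P3 → Z-11
P4 → Z-16
P5 → Z-11
P6 → Z-5
1 of the 6 goes to Z-17.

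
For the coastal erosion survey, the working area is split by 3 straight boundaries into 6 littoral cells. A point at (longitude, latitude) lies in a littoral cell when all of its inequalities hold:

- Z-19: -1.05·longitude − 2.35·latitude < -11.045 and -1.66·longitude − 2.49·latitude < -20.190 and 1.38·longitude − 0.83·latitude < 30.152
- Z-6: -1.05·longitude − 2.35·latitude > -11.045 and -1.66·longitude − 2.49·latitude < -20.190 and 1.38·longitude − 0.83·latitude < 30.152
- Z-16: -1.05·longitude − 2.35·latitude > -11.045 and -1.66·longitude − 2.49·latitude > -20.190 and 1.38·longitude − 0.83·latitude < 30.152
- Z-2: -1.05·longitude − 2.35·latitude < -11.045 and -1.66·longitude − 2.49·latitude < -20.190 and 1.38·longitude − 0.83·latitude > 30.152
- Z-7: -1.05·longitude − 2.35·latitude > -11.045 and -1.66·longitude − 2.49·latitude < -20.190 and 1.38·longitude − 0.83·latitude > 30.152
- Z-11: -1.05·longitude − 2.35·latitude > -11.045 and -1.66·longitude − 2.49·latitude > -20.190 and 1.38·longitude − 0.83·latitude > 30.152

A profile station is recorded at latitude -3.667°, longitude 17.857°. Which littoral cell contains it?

-1.05·17.857 − 2.35·-3.667 = -10.132, which is > -11.045
-1.66·17.857 − 2.49·-3.667 = -20.512, which is < -20.190
1.38·17.857 − 0.83·-3.667 = 27.686, which is < 30.152
This sign pattern matches Z-6.

Z-6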